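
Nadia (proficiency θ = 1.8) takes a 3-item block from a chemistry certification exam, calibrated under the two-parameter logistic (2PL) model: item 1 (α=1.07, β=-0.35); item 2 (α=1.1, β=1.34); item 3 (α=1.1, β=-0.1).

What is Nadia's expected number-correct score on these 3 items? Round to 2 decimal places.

P(θ) = 1 / (1 + exp(−α(θ − β)))
P_1 = 1/(1+e^{-2.3005}) = 0.9089
P_2 = 1/(1+e^{-0.5060}) = 0.6239
P_3 = 1/(1+e^{-2.0900}) = 0.8899
E[score] = 0.9089 + 0.6239 + 0.8899 = 2.4227

2.42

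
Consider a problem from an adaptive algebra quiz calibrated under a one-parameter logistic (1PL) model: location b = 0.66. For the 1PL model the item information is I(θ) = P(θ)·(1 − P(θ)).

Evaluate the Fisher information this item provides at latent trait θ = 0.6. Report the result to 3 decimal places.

0.250

P = 1/(1+e^{0.0600}) = 0.4850
P(1−P) = 0.4850 × 0.5150 = 0.2498
I = P(1−P) = 0.24978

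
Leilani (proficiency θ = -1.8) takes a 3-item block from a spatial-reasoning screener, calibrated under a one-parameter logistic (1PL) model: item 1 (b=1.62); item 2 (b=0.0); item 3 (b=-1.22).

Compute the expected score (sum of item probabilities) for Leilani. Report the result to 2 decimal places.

P(θ) = 1 / (1 + exp(−(θ − b)))
P_1 = 1/(1+e^{3.4200}) = 0.0317
P_2 = 1/(1+e^{1.8000}) = 0.1419
P_3 = 1/(1+e^{0.5800}) = 0.3589
E[score] = 0.0317 + 0.1419 + 0.3589 = 0.5325

0.53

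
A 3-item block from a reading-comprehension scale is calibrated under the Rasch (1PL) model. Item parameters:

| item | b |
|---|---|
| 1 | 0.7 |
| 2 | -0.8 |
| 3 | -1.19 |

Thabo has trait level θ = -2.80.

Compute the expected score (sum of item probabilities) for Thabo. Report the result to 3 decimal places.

P(θ) = 1 / (1 + exp(−(θ − b)))
P_1 = 1/(1+e^{3.5000}) = 0.0293
P_2 = 1/(1+e^{2.0000}) = 0.1192
P_3 = 1/(1+e^{1.6100}) = 0.1666
E[score] = 0.0293 + 0.1192 + 0.1666 = 0.3151

0.315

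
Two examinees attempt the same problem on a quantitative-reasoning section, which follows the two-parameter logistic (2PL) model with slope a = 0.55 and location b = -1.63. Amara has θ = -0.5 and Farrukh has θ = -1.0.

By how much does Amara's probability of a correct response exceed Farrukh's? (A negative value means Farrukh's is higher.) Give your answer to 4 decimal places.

P(θ) = 1 / (1 + exp(−a(θ − b)))
P(Amara) = 0.6506  [exponent 0.6215]
P(Farrukh) = 0.5858  [exponent 0.3465]
Difference = 0.6506 − 0.5858 = 0.0648

0.0648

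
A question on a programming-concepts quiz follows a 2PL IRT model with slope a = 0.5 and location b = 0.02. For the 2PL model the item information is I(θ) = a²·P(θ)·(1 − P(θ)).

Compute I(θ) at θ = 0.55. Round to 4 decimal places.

P = 1/(1+e^{-0.2650}) = 0.5659
P(1−P) = 0.5659 × 0.4341 = 0.2457
I = a² × P(1−P) = 0.5² × 0.2457 = 0.06142

0.0614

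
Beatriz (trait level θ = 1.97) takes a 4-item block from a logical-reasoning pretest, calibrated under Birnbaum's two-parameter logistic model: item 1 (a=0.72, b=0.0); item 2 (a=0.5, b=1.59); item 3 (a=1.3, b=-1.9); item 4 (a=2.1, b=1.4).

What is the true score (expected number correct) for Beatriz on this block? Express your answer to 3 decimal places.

P(θ) = 1 / (1 + exp(−a(θ − b)))
P_1 = 1/(1+e^{-1.4184}) = 0.8051
P_2 = 1/(1+e^{-0.1900}) = 0.5474
P_3 = 1/(1+e^{-5.0310}) = 0.9935
P_4 = 1/(1+e^{-1.1970}) = 0.7680
E[score] = 0.8051 + 0.5474 + 0.9935 + 0.7680 = 3.1139

3.114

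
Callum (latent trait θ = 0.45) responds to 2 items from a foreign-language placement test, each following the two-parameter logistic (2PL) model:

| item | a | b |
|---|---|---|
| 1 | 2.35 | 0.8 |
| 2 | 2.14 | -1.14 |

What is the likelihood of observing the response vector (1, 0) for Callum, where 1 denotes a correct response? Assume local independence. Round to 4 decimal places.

P(θ) = 1 / (1 + exp(−a(θ − b)))
P_1 = 1/(1+e^{0.8225}) = 0.3052
P_2 = 1/(1+e^{-3.4026}) = 0.9678
L = P_1 × (1−P_2) = 0.3052 × 0.0322 = 0.00983

0.0098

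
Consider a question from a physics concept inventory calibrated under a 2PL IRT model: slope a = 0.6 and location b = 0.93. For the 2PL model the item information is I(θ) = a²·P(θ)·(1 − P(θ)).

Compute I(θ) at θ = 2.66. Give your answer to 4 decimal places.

P = 1/(1+e^{-1.0380}) = 0.7385
P(1−P) = 0.7385 × 0.2615 = 0.1931
I = a² × P(1−P) = 0.6² × 0.1931 = 0.06953

0.0695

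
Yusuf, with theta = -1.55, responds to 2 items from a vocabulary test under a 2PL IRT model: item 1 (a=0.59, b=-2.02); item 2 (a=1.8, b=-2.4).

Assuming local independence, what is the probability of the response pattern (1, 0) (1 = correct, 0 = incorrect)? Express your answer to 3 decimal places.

P(theta) = 1 / (1 + exp(−a(theta − b)))
P_1 = 1/(1+e^{-0.2773}) = 0.5689
P_2 = 1/(1+e^{-1.5300}) = 0.8220
L = P_1 × (1−P_2) = 0.5689 × 0.1780 = 0.10126

0.101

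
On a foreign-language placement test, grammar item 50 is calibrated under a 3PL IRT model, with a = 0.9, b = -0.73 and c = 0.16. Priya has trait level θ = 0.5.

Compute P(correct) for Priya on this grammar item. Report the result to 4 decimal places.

0.7913

P(θ) = c + (1 − c) · 1 / (1 + exp(−a(θ − b)))
Exponent: 0.9 × (0.5 − (-0.73)) = 1.1070
1/(1 + e^{-1.1070}) = 0.7516
P = 0.16 + 0.84 × 0.7516 = 0.7913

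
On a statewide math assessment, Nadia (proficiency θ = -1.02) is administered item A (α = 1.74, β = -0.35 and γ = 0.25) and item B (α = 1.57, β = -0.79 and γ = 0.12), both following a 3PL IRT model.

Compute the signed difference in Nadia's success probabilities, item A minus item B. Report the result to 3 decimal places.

P(θ) = γ + (1 − γ) · 1 / (1 + exp(−α(θ − β)))
P_A = 0.4282
P_B = 0.4814
P_A − P_B = -0.0532

-0.053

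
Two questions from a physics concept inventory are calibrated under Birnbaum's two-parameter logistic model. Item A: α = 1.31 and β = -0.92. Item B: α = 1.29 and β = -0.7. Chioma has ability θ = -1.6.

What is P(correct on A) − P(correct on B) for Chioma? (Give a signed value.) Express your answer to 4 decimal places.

P(θ) = 1 / (1 + exp(−α(θ − β)))
P_A = 0.2909
P_B = 0.2385
P_A − P_B = 0.0525

0.0525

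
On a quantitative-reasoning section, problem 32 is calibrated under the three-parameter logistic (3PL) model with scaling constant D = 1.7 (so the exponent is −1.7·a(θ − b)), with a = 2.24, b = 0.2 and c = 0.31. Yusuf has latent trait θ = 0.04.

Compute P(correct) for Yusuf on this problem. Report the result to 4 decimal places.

P(θ) = c + (1 − c) · 1 / (1 + exp(−D·a(θ − b)))
Exponent: 1.7 × 2.24 × (0.04 − 0.2) = -0.6093
1/(1 + e^{0.6093}) = 0.3522
P = 0.31 + 0.69 × 0.3522 = 0.5530

0.5530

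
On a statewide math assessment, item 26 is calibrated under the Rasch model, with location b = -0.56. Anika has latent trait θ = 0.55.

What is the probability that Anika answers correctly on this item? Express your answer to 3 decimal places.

0.752

P(θ) = 1 / (1 + exp(−(θ − b)))
Exponent: (0.55 − (-0.56)) = 1.1100
1/(1 + e^{-1.1100}) = 0.7521
P = 0.7521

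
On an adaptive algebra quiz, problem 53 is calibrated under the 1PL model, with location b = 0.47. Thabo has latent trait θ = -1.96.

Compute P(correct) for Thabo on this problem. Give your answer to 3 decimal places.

0.081

P(θ) = 1 / (1 + exp(−(θ − b)))
Exponent: (-1.96 − 0.47) = -2.4300
1/(1 + e^{2.4300}) = 0.0809
P = 0.0809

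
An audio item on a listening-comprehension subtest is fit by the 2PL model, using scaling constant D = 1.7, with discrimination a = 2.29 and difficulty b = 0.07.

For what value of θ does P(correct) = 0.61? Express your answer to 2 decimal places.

P(θ) = 1 / (1 + exp(−D·a(θ − b)))
logit = ln(0.6100/0.3900) = 0.4473
θ = b + logit/(1.7·a) = 0.07 + 0.4473/3.8930 = 0.1849

0.18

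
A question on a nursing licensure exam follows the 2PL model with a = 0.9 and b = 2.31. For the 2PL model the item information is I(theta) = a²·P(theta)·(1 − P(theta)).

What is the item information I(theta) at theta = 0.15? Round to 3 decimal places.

P = 1/(1+e^{1.9440}) = 0.1252
P(1−P) = 0.1252 × 0.8748 = 0.1095
I = a² × P(1−P) = 0.9² × 0.1095 = 0.08872

0.089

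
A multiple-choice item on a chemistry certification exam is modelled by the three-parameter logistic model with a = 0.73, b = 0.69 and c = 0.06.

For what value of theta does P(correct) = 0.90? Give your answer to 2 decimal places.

3.61

P(theta) = c + (1 − c) · 1 / (1 + exp(−a(theta − b)))
Remove guessing floor: (0.90 − 0.06)/(1 − 0.06) = 0.8936
logit = ln(0.8936/0.1064) = 2.1282
theta = b + logit/(a) = 0.69 + 2.1282/0.7300 = 3.6054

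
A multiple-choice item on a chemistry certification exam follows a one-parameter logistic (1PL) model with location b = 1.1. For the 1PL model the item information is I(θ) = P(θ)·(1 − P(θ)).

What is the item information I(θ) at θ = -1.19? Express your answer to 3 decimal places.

P = 1/(1+e^{2.2900}) = 0.0920
P(1−P) = 0.0920 × 0.9080 = 0.0835
I = P(1−P) = 0.08350

0.083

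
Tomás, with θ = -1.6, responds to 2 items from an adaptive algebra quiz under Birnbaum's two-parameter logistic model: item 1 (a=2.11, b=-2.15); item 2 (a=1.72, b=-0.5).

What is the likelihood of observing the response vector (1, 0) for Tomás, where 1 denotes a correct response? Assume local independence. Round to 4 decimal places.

0.6617

P(θ) = 1 / (1 + exp(−a(θ − b)))
P_1 = 1/(1+e^{-1.1605}) = 0.7614
P_2 = 1/(1+e^{1.8920}) = 0.1310
L = P_1 × (1−P_2) = 0.7614 × 0.8690 = 0.66166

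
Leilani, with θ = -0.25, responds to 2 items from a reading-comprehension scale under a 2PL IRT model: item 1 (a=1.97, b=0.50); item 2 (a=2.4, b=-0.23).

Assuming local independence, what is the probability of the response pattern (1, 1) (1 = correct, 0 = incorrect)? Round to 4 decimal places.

P(θ) = 1 / (1 + exp(−a(θ − b)))
P_1 = 1/(1+e^{1.4775}) = 0.1858
P_2 = 1/(1+e^{0.0480}) = 0.4880
L = P_1 × P_2 = 0.1858 × 0.4880 = 0.09067

0.0907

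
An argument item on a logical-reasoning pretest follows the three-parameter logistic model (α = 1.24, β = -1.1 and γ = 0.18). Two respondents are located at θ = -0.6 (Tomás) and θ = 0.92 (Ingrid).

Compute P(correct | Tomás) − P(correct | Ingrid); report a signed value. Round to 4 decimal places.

P(θ) = γ + (1 − γ) · 1 / (1 + exp(−α(θ − β)))
P(Tomás) = 0.7132  [exponent 0.6200]
P(Ingrid) = 0.9381  [exponent 2.5048]
Difference = 0.7132 − 0.9381 = -0.2249

-0.2249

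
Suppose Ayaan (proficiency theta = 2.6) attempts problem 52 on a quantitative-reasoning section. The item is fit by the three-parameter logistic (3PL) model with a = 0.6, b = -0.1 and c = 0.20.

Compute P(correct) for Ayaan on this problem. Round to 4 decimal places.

P(theta) = c + (1 − c) · 1 / (1 + exp(−a(theta − b)))
Exponent: 0.6 × (2.6 − (-0.1)) = 1.6200
1/(1 + e^{-1.6200}) = 0.8348
P = 0.20 + 0.80 × 0.8348 = 0.8678

0.8678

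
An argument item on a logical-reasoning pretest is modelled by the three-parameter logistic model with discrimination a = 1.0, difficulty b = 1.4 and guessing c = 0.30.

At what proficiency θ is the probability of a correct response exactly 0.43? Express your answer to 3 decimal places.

P(θ) = c + (1 − c) · 1 / (1 + exp(−a(θ − b)))
Remove guessing floor: (0.43 − 0.30)/(1 − 0.30) = 0.1857
logit = ln(0.1857/0.8143) = -1.4781
θ = b + logit/(a) = 1.4 + (-1.4781)/1.0000 = -0.0781

-0.078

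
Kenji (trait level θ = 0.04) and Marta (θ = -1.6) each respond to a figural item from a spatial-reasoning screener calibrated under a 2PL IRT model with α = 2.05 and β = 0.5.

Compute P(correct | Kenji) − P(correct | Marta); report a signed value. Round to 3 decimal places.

0.267

P(θ) = 1 / (1 + exp(−α(θ − β)))
P(Kenji) = 0.2803  [exponent -0.9430]
P(Marta) = 0.0133  [exponent -4.3050]
Difference = 0.2803 − 0.0133 = 0.2670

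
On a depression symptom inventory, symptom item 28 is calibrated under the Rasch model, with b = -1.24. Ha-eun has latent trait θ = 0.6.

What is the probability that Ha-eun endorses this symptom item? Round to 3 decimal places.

0.863

P(θ) = 1 / (1 + exp(−(θ − b)))
Exponent: (0.6 − (-1.24)) = 1.8400
1/(1 + e^{-1.8400}) = 0.8629
P = 0.8629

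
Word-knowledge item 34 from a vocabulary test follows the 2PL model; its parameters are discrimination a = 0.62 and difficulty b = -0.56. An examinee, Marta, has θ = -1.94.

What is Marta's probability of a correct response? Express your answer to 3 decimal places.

0.298

P(θ) = 1 / (1 + exp(−a(θ − b)))
Exponent: 0.62 × (-1.94 − (-0.56)) = -0.8556
1/(1 + e^{0.8556}) = 0.2983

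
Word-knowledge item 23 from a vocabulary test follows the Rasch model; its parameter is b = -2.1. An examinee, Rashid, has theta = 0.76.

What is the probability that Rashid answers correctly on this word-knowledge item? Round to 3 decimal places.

0.946

P(theta) = 1 / (1 + exp(−(theta − b)))
Exponent: (0.76 − (-2.1)) = 2.8600
1/(1 + e^{-2.8600}) = 0.9458
P = 0.9458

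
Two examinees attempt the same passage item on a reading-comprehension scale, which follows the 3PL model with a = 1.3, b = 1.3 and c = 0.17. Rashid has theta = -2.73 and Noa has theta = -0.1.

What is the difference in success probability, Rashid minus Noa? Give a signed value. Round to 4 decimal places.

-0.1113

P(theta) = c + (1 − c) · 1 / (1 + exp(−a(theta − b)))
P(Rashid) = 0.1744  [exponent -5.2390]
P(Noa) = 0.2857  [exponent -1.8200]
Difference = 0.1744 − 0.2857 = -0.1113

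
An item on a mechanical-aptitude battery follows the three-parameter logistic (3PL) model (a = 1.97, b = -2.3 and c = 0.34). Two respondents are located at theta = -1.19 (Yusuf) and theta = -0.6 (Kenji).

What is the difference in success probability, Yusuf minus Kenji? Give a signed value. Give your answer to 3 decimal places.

-0.044

P(theta) = c + (1 − c) · 1 / (1 + exp(−a(theta − b)))
P(Yusuf) = 0.9334  [exponent 2.1867]
P(Kenji) = 0.9776  [exponent 3.3490]
Difference = 0.9334 − 0.9776 = -0.0442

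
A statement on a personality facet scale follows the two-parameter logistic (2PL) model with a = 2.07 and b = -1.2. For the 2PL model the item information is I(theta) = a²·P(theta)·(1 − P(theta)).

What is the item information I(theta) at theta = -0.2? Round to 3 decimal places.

0.426

P = 1/(1+e^{-2.0700}) = 0.8880
P(1−P) = 0.8880 × 0.1120 = 0.0995
I = a² × P(1−P) = 2.07² × 0.0995 = 0.42632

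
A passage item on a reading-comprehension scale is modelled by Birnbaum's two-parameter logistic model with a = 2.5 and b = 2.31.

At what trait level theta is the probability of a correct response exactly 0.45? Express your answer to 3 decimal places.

2.230

P(theta) = 1 / (1 + exp(−a(theta − b)))
logit = ln(0.4500/0.5500) = -0.2007
theta = b + logit/(a) = 2.31 + (-0.2007)/2.5000 = 2.2297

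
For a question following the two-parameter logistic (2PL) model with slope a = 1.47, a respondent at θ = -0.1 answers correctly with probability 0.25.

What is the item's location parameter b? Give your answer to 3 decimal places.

P(θ) = 1 / (1 + exp(−a(θ − b)))
logit(0.25) = ln(0.25/0.75) = -1.0986
b = θ − logit/(a) = -0.1 − (-1.0986)/1.4700 = 0.6474

0.647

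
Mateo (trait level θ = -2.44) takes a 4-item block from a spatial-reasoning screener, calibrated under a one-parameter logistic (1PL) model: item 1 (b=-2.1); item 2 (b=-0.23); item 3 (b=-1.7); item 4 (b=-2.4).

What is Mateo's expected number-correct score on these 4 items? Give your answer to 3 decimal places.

P(θ) = 1 / (1 + exp(−(θ − b)))
P_1 = 1/(1+e^{0.3400}) = 0.4158
P_2 = 1/(1+e^{2.2100}) = 0.0989
P_3 = 1/(1+e^{0.7400}) = 0.3230
P_4 = 1/(1+e^{0.0400}) = 0.4900
E[score] = 0.4158 + 0.0989 + 0.3230 + 0.4900 = 1.3277

1.328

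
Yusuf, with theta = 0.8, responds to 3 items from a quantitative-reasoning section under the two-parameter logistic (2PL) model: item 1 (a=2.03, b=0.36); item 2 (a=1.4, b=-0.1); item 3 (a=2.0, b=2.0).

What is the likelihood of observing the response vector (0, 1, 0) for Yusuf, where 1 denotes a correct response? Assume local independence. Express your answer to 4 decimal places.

P(theta) = 1 / (1 + exp(−a(theta − b)))
P_1 = 1/(1+e^{-0.8932}) = 0.7096
P_2 = 1/(1+e^{-1.2600}) = 0.7790
P_3 = 1/(1+e^{2.4000}) = 0.0832
L = (1−P_1) × P_2 × (1−P_3) = 0.2904 × 0.7790 × 0.9168 = 0.20745

0.2074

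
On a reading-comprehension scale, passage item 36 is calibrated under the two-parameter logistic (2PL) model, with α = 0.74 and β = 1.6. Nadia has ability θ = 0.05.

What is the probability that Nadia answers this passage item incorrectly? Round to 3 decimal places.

P(θ) = 1 / (1 + exp(−α(θ − β)))
Exponent: 0.74 × (0.05 − 1.6) = -1.1470
1/(1 + e^{1.1470}) = 0.2410
P(incorrect) = 1 − 0.2410 = 0.7590

0.759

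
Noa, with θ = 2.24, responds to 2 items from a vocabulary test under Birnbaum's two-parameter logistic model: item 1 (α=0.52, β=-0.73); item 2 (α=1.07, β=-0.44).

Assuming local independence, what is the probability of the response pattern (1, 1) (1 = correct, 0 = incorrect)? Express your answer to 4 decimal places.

P(θ) = 1 / (1 + exp(−α(θ − β)))
P_1 = 1/(1+e^{-1.5444}) = 0.8241
P_2 = 1/(1+e^{-2.8676}) = 0.9462
L = P_1 × P_2 = 0.8241 × 0.9462 = 0.77978

0.7798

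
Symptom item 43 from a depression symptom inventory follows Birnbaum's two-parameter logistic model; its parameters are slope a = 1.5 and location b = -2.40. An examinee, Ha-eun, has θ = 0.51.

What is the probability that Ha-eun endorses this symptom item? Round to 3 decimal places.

0.987

P(θ) = 1 / (1 + exp(−a(θ − b)))
Exponent: 1.5 × (0.51 − (-2.40)) = 4.3650
1/(1 + e^{-4.3650}) = 0.9874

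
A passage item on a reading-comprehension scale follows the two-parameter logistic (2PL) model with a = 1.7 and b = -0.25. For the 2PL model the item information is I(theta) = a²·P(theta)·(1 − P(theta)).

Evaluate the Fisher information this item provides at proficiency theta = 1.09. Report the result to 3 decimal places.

0.244

P = 1/(1+e^{-2.2780}) = 0.9070
P(1−P) = 0.9070 × 0.0930 = 0.0843
I = a² × P(1−P) = 1.7² × 0.0843 = 0.24368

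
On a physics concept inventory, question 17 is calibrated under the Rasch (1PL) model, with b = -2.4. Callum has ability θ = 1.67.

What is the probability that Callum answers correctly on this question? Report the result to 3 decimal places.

0.983

P(θ) = 1 / (1 + exp(−(θ − b)))
Exponent: (1.67 − (-2.4)) = 4.0700
1/(1 + e^{-4.0700}) = 0.9832
P = 0.9832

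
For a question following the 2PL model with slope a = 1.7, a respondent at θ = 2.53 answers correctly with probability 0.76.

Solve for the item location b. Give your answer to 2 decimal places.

1.85

P(θ) = 1 / (1 + exp(−a(θ − b)))
logit(0.76) = ln(0.76/0.24) = 1.1527
b = θ − logit/(a) = 2.53 − 1.1527/1.7000 = 1.8520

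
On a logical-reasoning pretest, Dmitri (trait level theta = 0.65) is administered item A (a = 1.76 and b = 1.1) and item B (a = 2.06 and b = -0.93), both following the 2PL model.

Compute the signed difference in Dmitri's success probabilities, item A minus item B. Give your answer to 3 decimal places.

-0.651

P(theta) = 1 / (1 + exp(−a(theta − b)))
P_A = 0.3117
P_B = 0.9628
P_A − P_B = -0.6511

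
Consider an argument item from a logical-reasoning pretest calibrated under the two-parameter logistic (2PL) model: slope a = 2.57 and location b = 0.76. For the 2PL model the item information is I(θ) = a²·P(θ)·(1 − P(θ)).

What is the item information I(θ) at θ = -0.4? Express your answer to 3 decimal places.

0.304

P = 1/(1+e^{2.9812}) = 0.0483
P(1−P) = 0.0483 × 0.9517 = 0.0460
I = a² × P(1−P) = 2.57² × 0.0460 = 0.30350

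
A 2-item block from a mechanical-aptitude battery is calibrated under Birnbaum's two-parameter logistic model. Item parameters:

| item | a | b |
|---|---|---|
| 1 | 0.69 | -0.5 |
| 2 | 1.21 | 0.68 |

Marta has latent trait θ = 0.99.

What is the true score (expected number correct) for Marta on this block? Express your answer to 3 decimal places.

P(θ) = 1 / (1 + exp(−a(θ − b)))
P_1 = 1/(1+e^{-1.0281}) = 0.7365
P_2 = 1/(1+e^{-0.3751}) = 0.5927
E[score] = 0.7365 + 0.5927 = 1.3292

1.329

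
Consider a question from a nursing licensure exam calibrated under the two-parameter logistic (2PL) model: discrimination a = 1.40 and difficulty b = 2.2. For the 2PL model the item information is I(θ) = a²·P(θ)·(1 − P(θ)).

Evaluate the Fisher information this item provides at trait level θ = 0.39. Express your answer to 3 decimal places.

P = 1/(1+e^{2.5340}) = 0.0735
P(1−P) = 0.0735 × 0.9265 = 0.0681
I = a² × P(1−P) = 1.40² × 0.0681 = 0.13349

0.133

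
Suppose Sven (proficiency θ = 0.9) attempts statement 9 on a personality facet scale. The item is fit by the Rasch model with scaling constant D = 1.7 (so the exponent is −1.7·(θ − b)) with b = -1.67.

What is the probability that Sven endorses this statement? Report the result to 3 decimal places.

P(θ) = 1 / (1 + exp(−D·(θ − b)))
Exponent: 1.7 × (0.9 − (-1.67)) = 4.3690
1/(1 + e^{-4.3690}) = 0.9875
P = 0.9875

0.987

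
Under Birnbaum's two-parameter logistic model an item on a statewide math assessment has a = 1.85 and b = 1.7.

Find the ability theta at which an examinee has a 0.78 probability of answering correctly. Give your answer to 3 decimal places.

2.384

P(theta) = 1 / (1 + exp(−a(theta − b)))
logit = ln(0.7800/0.2200) = 1.2657
theta = b + logit/(a) = 1.7 + 1.2657/1.8500 = 2.3841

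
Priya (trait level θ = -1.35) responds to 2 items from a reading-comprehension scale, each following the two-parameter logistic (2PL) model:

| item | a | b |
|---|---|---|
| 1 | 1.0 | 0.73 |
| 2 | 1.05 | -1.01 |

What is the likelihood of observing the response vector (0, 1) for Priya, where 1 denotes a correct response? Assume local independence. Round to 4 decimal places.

0.3660

P(θ) = 1 / (1 + exp(−a(θ − b)))
P_1 = 1/(1+e^{2.0800}) = 0.1111
P_2 = 1/(1+e^{0.3570}) = 0.4117
L = (1−P_1) × P_2 = 0.8889 × 0.4117 = 0.36597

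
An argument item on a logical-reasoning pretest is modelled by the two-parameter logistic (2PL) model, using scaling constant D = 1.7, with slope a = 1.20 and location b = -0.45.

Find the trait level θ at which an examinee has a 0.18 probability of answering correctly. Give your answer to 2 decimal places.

P(θ) = 1 / (1 + exp(−D·a(θ − b)))
logit = ln(0.1800/0.8200) = -1.5163
θ = b + logit/(1.7·a) = -0.45 + (-1.5163)/2.0400 = -1.1933

-1.19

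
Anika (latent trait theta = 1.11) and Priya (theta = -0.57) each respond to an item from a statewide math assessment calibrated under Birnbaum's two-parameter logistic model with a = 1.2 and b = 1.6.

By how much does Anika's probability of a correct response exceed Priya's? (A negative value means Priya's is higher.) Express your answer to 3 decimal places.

P(theta) = 1 / (1 + exp(−a(theta − b)))
P(Anika) = 0.3571  [exponent -0.5880]
P(Priya) = 0.0689  [exponent -2.6040]
Difference = 0.3571 − 0.0689 = 0.2882

0.288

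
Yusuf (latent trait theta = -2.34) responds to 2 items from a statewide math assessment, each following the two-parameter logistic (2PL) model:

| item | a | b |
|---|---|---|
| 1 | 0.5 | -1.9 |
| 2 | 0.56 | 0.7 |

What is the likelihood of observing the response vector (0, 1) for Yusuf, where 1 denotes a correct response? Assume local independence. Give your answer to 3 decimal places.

0.086

P(theta) = 1 / (1 + exp(−a(theta − b)))
P_1 = 1/(1+e^{0.2200}) = 0.4452
P_2 = 1/(1+e^{1.7024}) = 0.1542
L = (1−P_1) × P_2 = 0.5548 × 0.1542 = 0.08552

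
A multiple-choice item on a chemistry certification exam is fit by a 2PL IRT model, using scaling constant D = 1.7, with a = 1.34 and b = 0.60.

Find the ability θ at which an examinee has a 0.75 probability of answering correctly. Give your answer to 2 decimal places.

P(θ) = 1 / (1 + exp(−D·a(θ − b)))
logit = ln(0.7500/0.2500) = 1.0986
θ = b + logit/(1.7·a) = 0.60 + 1.0986/2.2780 = 1.0823

1.08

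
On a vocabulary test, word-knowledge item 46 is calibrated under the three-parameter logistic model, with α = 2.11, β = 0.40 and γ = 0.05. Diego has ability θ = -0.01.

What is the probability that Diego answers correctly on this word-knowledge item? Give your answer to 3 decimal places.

P(θ) = γ + (1 − γ) · 1 / (1 + exp(−α(θ − β)))
Exponent: 2.11 × (-0.01 − 0.40) = -0.8651
1/(1 + e^{0.8651}) = 0.2963
P = 0.05 + 0.95 × 0.2963 = 0.3315

0.331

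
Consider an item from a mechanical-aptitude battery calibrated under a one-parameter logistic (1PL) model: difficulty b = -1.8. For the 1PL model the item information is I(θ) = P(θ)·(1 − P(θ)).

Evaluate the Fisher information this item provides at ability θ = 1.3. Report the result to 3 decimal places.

P = 1/(1+e^{-3.1000}) = 0.9569
P(1−P) = 0.9569 × 0.0431 = 0.0412
I = P(1−P) = 0.04125

0.041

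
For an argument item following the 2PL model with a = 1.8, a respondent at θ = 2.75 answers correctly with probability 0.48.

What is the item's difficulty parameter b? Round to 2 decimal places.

P(θ) = 1 / (1 + exp(−a(θ − b)))
logit(0.48) = ln(0.48/0.52) = -0.0800
b = θ − logit/(a) = 2.75 − (-0.0800)/1.8000 = 2.7945

2.79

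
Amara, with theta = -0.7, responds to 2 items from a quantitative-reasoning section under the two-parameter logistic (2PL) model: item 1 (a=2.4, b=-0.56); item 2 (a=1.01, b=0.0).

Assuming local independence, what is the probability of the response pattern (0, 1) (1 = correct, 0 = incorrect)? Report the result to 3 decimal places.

0.193

P(theta) = 1 / (1 + exp(−a(theta − b)))
P_1 = 1/(1+e^{0.3360}) = 0.4168
P_2 = 1/(1+e^{0.7070}) = 0.3303
L = (1−P_1) × P_2 = 0.5832 × 0.3303 = 0.19261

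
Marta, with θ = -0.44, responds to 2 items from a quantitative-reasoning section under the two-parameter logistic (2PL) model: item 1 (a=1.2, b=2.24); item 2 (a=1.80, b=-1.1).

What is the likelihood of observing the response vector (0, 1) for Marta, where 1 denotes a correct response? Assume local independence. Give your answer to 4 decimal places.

0.7368

P(θ) = 1 / (1 + exp(−a(θ − b)))
P_1 = 1/(1+e^{3.2160}) = 0.0386
P_2 = 1/(1+e^{-1.1880}) = 0.7664
L = (1−P_1) × P_2 = 0.9614 × 0.7664 = 0.73683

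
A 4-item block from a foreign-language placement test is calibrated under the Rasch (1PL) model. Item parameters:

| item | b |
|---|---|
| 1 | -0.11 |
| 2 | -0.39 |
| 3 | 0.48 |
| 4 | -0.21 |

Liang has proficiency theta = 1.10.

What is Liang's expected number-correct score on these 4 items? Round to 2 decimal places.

P(theta) = 1 / (1 + exp(−(theta − b)))
P_1 = 1/(1+e^{-1.2100}) = 0.7703
P_2 = 1/(1+e^{-1.4900}) = 0.8161
P_3 = 1/(1+e^{-0.6200}) = 0.6502
P_4 = 1/(1+e^{-1.3100}) = 0.7875
E[score] = 0.7703 + 0.8161 + 0.6502 + 0.7875 = 3.0241

3.02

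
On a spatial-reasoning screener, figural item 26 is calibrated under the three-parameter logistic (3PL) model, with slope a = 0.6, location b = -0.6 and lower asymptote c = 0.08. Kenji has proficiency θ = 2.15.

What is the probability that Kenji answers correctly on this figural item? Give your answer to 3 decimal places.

P(θ) = c + (1 − c) · 1 / (1 + exp(−a(θ − b)))
Exponent: 0.6 × (2.15 − (-0.6)) = 1.6500
1/(1 + e^{-1.6500}) = 0.8389
P = 0.08 + 0.92 × 0.8389 = 0.8518

0.852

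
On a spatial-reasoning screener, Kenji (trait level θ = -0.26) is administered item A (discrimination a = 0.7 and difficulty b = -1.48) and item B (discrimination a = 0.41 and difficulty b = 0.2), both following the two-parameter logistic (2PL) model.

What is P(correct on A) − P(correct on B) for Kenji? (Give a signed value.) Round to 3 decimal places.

P(θ) = 1 / (1 + exp(−a(θ − b)))
P_A = 0.7014
P_B = 0.4530
P_A − P_B = 0.2484

0.248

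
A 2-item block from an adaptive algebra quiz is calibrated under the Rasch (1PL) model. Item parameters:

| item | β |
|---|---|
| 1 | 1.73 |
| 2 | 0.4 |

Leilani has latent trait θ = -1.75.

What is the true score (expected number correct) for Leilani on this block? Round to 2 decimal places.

0.13

P(θ) = 1 / (1 + exp(−(θ − β)))
P_1 = 1/(1+e^{3.4800}) = 0.0299
P_2 = 1/(1+e^{2.1500}) = 0.1043
E[score] = 0.0299 + 0.1043 = 0.1342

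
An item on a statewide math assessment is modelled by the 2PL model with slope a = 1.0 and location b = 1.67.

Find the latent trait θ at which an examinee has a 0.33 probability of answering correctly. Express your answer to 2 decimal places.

P(θ) = 1 / (1 + exp(−a(θ − b)))
logit = ln(0.3300/0.6700) = -0.7082
θ = b + logit/(a) = 1.67 + (-0.7082)/1.0000 = 0.9618

0.96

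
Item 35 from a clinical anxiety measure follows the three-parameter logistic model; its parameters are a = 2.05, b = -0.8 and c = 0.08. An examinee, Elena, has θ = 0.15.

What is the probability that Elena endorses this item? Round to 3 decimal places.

P(θ) = c + (1 − c) · 1 / (1 + exp(−a(θ − b)))
Exponent: 2.05 × (0.15 − (-0.8)) = 1.9475
1/(1 + e^{-1.9475}) = 0.8752
P = 0.08 + 0.92 × 0.8752 = 0.8852

0.885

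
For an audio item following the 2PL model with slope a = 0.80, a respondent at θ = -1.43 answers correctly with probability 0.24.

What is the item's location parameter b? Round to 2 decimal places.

P(θ) = 1 / (1 + exp(−a(θ − b)))
logit(0.24) = ln(0.24/0.76) = -1.1527
b = θ − logit/(a) = -1.43 − (-1.1527)/0.8000 = 0.0108

0.01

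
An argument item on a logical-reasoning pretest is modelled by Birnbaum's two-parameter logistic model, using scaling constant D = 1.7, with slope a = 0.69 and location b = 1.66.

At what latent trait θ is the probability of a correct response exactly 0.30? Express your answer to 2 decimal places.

0.94

P(θ) = 1 / (1 + exp(−D·a(θ − b)))
logit = ln(0.3000/0.7000) = -0.8473
θ = b + logit/(1.7·a) = 1.66 + (-0.8473)/1.1730 = 0.9377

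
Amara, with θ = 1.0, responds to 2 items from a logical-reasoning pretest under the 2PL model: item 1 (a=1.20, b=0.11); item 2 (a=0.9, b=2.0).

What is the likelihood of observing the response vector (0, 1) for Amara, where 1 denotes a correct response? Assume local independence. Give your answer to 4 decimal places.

P(θ) = 1 / (1 + exp(−a(θ − b)))
P_1 = 1/(1+e^{-1.0680}) = 0.7442
P_2 = 1/(1+e^{0.9000}) = 0.2891
L = (1−P_1) × P_2 = 0.2558 × 0.2891 = 0.07393

0.0739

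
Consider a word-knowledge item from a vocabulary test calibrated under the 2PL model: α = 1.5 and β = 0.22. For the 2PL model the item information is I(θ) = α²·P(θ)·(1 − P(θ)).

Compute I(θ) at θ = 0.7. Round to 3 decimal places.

0.495

P = 1/(1+e^{-0.7200}) = 0.6726
P(1−P) = 0.6726 × 0.3274 = 0.2202
I = α² × P(1−P) = 1.5² × 0.2202 = 0.49547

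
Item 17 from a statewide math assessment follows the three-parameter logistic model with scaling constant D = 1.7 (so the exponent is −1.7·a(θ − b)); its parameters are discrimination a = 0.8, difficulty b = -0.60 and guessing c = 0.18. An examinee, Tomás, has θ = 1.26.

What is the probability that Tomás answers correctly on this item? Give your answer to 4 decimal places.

P(θ) = c + (1 − c) · 1 / (1 + exp(−D·a(θ − b)))
Exponent: 1.7 × 0.8 × (1.26 − (-0.60)) = 2.5296
1/(1 + e^{-2.5296}) = 0.9262
P = 0.18 + 0.82 × 0.9262 = 0.9395

0.9395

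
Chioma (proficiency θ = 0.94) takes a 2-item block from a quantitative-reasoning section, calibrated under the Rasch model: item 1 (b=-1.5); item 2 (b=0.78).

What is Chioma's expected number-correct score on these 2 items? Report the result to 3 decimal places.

P(θ) = 1 / (1 + exp(−(θ − b)))
P_1 = 1/(1+e^{-2.4400}) = 0.9198
P_2 = 1/(1+e^{-0.1600}) = 0.5399
E[score] = 0.9198 + 0.5399 = 1.4597

1.460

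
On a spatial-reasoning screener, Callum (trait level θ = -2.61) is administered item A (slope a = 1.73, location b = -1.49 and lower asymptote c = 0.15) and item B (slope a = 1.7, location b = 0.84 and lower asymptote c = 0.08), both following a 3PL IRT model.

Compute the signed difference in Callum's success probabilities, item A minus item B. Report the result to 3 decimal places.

P(θ) = c + (1 − c) · 1 / (1 + exp(−a(θ − b)))
P_A = 0.2570
P_B = 0.0826
P_A − P_B = 0.1744

0.174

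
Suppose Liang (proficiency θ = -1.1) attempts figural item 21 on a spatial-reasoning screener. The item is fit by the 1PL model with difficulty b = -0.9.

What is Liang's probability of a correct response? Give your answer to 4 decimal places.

P(θ) = 1 / (1 + exp(−(θ − b)))
Exponent: (-1.1 − (-0.9)) = -0.2000
1/(1 + e^{0.2000}) = 0.4502
P = 0.4502

0.4502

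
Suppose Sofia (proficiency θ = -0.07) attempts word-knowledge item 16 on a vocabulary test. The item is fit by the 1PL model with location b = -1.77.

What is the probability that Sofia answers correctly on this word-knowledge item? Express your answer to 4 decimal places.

P(θ) = 1 / (1 + exp(−(θ − b)))
Exponent: (-0.07 − (-1.77)) = 1.7000
1/(1 + e^{-1.7000}) = 0.8455
P = 0.8455

0.8455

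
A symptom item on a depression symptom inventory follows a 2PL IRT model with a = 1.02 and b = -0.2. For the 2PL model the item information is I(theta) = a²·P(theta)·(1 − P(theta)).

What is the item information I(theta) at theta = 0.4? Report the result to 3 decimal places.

0.237

P = 1/(1+e^{-0.6120}) = 0.6484
P(1−P) = 0.6484 × 0.3516 = 0.2280
I = a² × P(1−P) = 1.02² × 0.2280 = 0.23719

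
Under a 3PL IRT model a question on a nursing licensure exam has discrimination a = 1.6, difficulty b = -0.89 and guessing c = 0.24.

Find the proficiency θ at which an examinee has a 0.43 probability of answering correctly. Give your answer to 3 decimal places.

P(θ) = c + (1 − c) · 1 / (1 + exp(−a(θ − b)))
Remove guessing floor: (0.43 − 0.24)/(1 − 0.24) = 0.2500
logit = ln(0.2500/0.7500) = -1.0986
θ = b + logit/(a) = -0.89 + (-1.0986)/1.6000 = -1.5766

-1.577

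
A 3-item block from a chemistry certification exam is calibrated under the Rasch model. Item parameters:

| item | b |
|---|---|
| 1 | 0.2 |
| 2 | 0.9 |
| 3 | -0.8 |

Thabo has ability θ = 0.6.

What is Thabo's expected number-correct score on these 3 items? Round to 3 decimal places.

1.826

P(θ) = 1 / (1 + exp(−(θ − b)))
P_1 = 1/(1+e^{-0.4000}) = 0.5987
P_2 = 1/(1+e^{0.3000}) = 0.4256
P_3 = 1/(1+e^{-1.4000}) = 0.8022
E[score] = 0.5987 + 0.4256 + 0.8022 = 1.8264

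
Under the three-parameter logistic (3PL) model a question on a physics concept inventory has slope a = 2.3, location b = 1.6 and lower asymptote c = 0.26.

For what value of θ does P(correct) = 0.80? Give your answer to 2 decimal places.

P(θ) = c + (1 − c) · 1 / (1 + exp(−a(θ − b)))
Remove guessing floor: (0.80 − 0.26)/(1 − 0.26) = 0.7297
logit = ln(0.7297/0.2703) = 0.9933
θ = b + logit/(a) = 1.6 + 0.9933/2.3000 = 2.0318

2.03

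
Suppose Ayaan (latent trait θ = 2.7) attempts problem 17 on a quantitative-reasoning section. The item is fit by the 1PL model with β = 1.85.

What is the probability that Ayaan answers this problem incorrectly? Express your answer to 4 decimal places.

0.2994

P(θ) = 1 / (1 + exp(−(θ − β)))
Exponent: (2.7 − 1.85) = 0.8500
1/(1 + e^{-0.8500}) = 0.7006
P = 0.7006
P(incorrect) = 1 − 0.7006 = 0.2994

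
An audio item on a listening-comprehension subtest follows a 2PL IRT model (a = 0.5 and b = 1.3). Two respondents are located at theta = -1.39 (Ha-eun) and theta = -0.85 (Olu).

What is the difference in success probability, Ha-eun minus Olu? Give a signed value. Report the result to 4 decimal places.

-0.0478

P(theta) = 1 / (1 + exp(−a(theta − b)))
P(Ha-eun) = 0.2067  [exponent -1.3450]
P(Olu) = 0.2545  [exponent -1.0750]
Difference = 0.2067 − 0.2545 = -0.0478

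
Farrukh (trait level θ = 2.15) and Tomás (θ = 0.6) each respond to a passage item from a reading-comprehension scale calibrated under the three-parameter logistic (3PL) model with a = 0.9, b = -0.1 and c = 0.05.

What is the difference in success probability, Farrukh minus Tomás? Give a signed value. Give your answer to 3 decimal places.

P(θ) = c + (1 − c) · 1 / (1 + exp(−a(θ − b)))
P(Farrukh) = 0.8892  [exponent 2.0250]
P(Tomás) = 0.6699  [exponent 0.6300]
Difference = 0.8892 − 0.6699 = 0.2194

0.219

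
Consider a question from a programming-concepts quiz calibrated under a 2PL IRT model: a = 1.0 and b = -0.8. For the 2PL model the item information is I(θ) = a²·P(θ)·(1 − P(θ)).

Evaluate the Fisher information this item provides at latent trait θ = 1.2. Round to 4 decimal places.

0.1050

P = 1/(1+e^{-2.0000}) = 0.8808
P(1−P) = 0.8808 × 0.1192 = 0.1050
I = a² × P(1−P) = 1.0² × 0.1050 = 0.10499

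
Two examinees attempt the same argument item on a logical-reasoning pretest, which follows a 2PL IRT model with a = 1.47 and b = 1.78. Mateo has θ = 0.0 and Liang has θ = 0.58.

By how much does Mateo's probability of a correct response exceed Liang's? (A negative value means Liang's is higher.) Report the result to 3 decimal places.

P(θ) = 1 / (1 + exp(−a(θ − b)))
P(Mateo) = 0.0681  [exponent -2.6166]
P(Liang) = 0.1463  [exponent -1.7640]
Difference = 0.0681 − 0.1463 = -0.0782

-0.078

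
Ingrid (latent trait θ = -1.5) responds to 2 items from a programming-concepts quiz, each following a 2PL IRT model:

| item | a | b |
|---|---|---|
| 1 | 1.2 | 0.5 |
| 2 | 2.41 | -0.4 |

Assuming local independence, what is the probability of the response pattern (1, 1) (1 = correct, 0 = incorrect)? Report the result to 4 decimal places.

0.0055

P(θ) = 1 / (1 + exp(−a(θ − b)))
P_1 = 1/(1+e^{2.4000}) = 0.0832
P_2 = 1/(1+e^{2.6510}) = 0.0659
L = P_1 × P_2 = 0.0832 × 0.0659 = 0.00548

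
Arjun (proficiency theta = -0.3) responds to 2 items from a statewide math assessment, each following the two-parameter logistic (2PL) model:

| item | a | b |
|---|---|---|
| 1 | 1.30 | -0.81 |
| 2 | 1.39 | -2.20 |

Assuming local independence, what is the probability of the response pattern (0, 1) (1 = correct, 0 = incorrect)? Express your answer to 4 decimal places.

0.3174

P(theta) = 1 / (1 + exp(−a(theta − b)))
P_1 = 1/(1+e^{-0.6630}) = 0.6599
P_2 = 1/(1+e^{-2.6410}) = 0.9335
L = (1−P_1) × P_2 = 0.3401 × 0.9335 = 0.31744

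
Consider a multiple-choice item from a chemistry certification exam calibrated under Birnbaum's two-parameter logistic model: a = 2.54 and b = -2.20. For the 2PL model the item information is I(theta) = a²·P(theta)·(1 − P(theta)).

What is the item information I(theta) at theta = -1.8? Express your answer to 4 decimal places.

1.2591

P = 1/(1+e^{-1.0160}) = 0.7342
P(1−P) = 0.7342 × 0.2658 = 0.1952
I = a² × P(1−P) = 2.54² × 0.1952 = 1.25905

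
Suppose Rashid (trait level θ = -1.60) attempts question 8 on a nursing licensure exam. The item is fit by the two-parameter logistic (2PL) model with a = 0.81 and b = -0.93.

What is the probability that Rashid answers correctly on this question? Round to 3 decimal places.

P(θ) = 1 / (1 + exp(−a(θ − b)))
Exponent: 0.81 × (-1.60 − (-0.93)) = -0.5427
1/(1 + e^{0.5427}) = 0.3676

0.368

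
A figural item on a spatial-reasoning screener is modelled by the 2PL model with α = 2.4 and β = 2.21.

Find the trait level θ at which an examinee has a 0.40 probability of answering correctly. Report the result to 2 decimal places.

2.04

P(θ) = 1 / (1 + exp(−α(θ − β)))
logit = ln(0.4000/0.6000) = -0.4055
θ = β + logit/(α) = 2.21 + (-0.4055)/2.4000 = 2.0411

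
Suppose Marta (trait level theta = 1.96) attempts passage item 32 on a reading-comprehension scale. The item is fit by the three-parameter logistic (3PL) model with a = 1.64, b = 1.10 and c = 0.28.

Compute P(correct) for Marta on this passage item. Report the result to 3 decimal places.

P(theta) = c + (1 − c) · 1 / (1 + exp(−a(theta − b)))
Exponent: 1.64 × (1.96 − 1.10) = 1.4104
1/(1 + e^{-1.4104}) = 0.8038
P = 0.28 + 0.72 × 0.8038 = 0.8588

0.859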